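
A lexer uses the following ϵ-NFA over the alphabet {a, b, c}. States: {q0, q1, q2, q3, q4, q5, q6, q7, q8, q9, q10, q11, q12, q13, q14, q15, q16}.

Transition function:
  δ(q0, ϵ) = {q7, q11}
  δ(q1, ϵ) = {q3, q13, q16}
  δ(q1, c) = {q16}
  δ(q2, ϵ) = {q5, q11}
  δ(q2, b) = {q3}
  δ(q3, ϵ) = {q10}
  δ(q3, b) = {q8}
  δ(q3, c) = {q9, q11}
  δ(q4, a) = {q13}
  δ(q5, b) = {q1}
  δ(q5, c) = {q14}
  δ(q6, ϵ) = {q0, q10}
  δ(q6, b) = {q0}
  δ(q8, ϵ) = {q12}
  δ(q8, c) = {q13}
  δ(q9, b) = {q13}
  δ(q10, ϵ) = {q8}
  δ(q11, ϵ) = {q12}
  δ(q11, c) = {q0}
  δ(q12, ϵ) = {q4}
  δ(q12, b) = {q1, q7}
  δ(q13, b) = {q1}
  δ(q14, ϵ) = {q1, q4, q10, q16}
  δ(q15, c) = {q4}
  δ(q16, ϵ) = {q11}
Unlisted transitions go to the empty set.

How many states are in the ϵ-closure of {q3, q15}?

6

Start with {q3, q15}.
From q3 via ϵ: add q10.
From q10 via ϵ: add q8.
From q8 via ϵ: add q12.
From q12 via ϵ: add q4.
ϵ-closure = {q3, q4, q8, q10, q12, q15}, which has 6 states.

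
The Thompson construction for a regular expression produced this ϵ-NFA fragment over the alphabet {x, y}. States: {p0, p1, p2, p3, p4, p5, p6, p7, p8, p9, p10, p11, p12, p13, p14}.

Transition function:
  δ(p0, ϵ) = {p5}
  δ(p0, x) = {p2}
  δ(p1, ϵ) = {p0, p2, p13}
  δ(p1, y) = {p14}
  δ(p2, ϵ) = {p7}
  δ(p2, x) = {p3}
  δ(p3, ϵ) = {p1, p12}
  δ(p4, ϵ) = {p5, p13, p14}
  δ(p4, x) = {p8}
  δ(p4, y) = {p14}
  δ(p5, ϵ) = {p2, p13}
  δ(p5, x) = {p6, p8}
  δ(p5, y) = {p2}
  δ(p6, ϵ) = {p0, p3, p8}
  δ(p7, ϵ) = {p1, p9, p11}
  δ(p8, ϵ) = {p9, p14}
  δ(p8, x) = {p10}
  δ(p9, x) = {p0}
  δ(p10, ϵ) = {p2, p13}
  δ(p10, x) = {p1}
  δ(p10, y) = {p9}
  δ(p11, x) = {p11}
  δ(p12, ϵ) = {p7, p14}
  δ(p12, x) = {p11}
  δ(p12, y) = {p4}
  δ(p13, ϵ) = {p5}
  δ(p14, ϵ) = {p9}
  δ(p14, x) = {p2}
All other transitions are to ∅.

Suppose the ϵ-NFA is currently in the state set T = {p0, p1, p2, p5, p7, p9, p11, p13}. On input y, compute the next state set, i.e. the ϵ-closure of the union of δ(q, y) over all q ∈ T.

{p0, p1, p2, p5, p7, p9, p11, p13, p14}

p1 on y → {p14}.
p5 on y → {p2}.
No y-transition from p0, p2, p7, p9, p11, p13.
Union after reading y: {p2, p14}.
Now take the ϵ-closure:
From p2 via ϵ: add p7.
From p14 via ϵ: add p9.
From p7 via ϵ: add p1, p11.
From p1 via ϵ: add p0, p13.
From p0 via ϵ: add p5.
No new states can be added; the closed set is {p0, p1, p2, p5, p7, p9, p11, p13, p14}.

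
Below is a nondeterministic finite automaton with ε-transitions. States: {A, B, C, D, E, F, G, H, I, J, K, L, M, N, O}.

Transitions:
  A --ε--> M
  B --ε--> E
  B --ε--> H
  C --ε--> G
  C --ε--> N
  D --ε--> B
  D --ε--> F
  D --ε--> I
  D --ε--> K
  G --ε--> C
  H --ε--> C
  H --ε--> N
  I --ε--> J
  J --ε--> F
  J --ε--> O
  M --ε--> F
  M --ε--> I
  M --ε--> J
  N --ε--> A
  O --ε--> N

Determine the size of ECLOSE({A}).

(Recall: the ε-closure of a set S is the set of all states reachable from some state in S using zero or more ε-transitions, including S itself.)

Start with {A}.
From A via ε: add M.
From M via ε: add F, I, J.
From J via ε: add O.
From O via ε: add N.
ε-closure = {A, F, I, J, M, N, O}, which has 7 states.

7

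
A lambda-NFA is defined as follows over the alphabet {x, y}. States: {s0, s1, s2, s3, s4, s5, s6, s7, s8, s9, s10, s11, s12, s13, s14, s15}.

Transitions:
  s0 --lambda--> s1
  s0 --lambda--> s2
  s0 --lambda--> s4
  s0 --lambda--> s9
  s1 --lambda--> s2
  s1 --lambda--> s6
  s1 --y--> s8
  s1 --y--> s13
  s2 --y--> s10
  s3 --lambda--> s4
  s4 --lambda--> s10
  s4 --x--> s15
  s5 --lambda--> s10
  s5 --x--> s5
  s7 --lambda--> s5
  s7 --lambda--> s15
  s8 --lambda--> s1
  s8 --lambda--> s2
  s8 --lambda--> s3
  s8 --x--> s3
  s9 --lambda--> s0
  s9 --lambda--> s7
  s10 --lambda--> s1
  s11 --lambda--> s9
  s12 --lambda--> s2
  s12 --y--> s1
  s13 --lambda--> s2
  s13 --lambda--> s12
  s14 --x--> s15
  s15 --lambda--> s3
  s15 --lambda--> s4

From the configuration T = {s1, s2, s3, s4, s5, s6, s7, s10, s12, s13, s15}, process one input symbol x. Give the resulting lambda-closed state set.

{s1, s2, s3, s4, s5, s6, s10, s15}

s4 on x → {s15}.
s5 on x → {s5}.
No x-transition from s1, s2, s3, s6, s7, s10, s12, s13, s15.
Union after reading x: {s5, s15}.
Now take the lambda-closure:
From s5 via lambda: add s10.
From s15 via lambda: add s3, s4.
From s10 via lambda: add s1.
From s1 via lambda: add s2, s6.
No new states can be added; the closed set is {s1, s2, s3, s4, s5, s6, s10, s15}.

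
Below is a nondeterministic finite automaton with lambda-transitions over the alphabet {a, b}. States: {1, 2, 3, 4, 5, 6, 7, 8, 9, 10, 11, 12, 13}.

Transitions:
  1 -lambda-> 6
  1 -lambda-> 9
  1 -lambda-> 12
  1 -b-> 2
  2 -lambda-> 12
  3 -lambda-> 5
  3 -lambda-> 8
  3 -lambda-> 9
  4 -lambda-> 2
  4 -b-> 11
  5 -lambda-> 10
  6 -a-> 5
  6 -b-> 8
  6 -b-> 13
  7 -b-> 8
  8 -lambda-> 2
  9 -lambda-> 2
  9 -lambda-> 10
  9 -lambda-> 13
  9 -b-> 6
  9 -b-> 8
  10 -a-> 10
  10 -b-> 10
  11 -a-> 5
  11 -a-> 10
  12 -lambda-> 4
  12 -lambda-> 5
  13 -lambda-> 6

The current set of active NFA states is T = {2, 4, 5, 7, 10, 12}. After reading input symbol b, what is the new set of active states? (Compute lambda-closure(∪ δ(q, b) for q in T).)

4 on b → {11}.
7 on b → {8}.
10 on b → {10}.
No b-transition from 2, 5, 12.
Union after reading b: {8, 10, 11}.
Now take the lambda-closure:
From 8 via lambda: add 2.
From 2 via lambda: add 12.
From 12 via lambda: add 4, 5.
No new states can be added; the closed set is {2, 4, 5, 8, 10, 11, 12}.

{2, 4, 5, 8, 10, 11, 12}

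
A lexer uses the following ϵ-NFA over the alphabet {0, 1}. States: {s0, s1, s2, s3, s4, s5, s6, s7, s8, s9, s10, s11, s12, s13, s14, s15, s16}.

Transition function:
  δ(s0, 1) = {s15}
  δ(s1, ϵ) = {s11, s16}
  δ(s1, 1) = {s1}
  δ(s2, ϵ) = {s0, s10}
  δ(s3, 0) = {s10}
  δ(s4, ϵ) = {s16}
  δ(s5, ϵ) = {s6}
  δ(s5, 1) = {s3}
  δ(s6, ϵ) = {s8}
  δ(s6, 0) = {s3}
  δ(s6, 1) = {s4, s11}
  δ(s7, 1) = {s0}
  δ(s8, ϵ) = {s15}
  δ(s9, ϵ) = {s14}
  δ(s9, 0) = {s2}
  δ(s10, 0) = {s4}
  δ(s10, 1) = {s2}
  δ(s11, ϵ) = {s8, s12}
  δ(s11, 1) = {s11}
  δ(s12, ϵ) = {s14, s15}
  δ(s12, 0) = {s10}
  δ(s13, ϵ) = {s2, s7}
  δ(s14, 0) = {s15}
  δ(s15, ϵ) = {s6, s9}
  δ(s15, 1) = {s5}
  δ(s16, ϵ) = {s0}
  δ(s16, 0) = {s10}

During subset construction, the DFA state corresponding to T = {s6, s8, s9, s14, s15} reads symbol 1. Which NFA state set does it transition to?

{s0, s4, s5, s6, s8, s9, s11, s12, s14, s15, s16}

s6 on 1 → {s4, s11}.
s15 on 1 → {s5}.
No 1-transition from s8, s9, s14.
Union after reading 1: {s4, s5, s11}.
Now take the ϵ-closure:
From s4 via ϵ: add s16.
From s5 via ϵ: add s6.
From s11 via ϵ: add s8, s12.
From s8 via ϵ: add s15.
From s12 via ϵ: add s14.
From s16 via ϵ: add s0.
From s15 via ϵ: add s9.
No new states can be added; the closed set is {s0, s4, s5, s6, s8, s9, s11, s12, s14, s15, s16}.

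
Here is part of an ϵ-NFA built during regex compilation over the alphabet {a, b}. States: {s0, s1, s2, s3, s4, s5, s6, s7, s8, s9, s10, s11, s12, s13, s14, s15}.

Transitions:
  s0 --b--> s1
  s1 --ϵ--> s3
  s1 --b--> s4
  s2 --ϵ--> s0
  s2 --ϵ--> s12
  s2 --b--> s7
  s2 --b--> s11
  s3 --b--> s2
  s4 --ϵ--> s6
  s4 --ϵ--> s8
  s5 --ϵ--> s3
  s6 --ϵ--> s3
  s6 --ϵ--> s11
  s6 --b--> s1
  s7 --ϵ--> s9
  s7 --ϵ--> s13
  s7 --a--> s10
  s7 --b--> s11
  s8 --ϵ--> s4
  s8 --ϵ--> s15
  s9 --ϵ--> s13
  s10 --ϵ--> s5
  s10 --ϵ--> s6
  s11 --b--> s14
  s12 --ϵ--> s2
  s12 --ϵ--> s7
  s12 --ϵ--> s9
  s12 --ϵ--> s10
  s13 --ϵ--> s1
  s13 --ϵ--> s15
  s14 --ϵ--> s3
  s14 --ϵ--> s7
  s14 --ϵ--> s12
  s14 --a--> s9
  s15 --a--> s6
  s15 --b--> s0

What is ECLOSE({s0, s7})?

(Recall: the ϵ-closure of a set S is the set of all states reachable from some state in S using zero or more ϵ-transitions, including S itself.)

{s0, s1, s3, s7, s9, s13, s15}

Start with {s0, s7}.
From s7 via ϵ: add s9, s13.
From s13 via ϵ: add s1, s15.
From s1 via ϵ: add s3.
No new states can be added; the closed set is {s0, s1, s3, s7, s9, s13, s15}.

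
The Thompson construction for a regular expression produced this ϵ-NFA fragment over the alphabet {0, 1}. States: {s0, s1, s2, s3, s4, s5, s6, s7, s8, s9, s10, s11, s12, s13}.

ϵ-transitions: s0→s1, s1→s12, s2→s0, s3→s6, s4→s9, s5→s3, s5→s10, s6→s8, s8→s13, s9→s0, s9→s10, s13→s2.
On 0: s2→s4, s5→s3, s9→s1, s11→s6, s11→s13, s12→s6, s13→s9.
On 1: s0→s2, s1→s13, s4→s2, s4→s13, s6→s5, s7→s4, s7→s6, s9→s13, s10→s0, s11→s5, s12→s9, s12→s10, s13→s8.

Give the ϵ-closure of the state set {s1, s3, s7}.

Start with {s1, s3, s7}.
From s1 via ϵ: add s12.
From s3 via ϵ: add s6.
From s6 via ϵ: add s8.
From s8 via ϵ: add s13.
From s13 via ϵ: add s2.
From s2 via ϵ: add s0.
No new states can be added; the closed set is {s0, s1, s2, s3, s6, s7, s8, s12, s13}.

{s0, s1, s2, s3, s6, s7, s8, s12, s13}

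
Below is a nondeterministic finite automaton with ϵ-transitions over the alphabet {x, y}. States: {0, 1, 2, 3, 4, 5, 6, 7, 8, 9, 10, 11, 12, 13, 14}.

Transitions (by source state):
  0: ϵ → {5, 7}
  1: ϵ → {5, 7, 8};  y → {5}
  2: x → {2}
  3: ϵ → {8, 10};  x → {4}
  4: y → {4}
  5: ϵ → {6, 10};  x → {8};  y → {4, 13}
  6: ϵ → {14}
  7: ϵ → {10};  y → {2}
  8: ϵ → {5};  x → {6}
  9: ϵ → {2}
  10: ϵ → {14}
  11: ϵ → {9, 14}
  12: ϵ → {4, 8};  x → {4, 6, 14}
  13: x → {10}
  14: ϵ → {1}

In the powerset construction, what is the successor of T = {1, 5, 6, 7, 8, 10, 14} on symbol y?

{1, 2, 4, 5, 6, 7, 8, 10, 13, 14}

1 on y → {5}.
5 on y → {4, 13}.
7 on y → {2}.
No y-transition from 6, 8, 10, 14.
Union after reading y: {2, 4, 5, 13}.
Now take the ϵ-closure:
From 5 via ϵ: add 6, 10.
From 6 via ϵ: add 14.
From 14 via ϵ: add 1.
From 1 via ϵ: add 7, 8.
No new states can be added; the closed set is {1, 2, 4, 5, 6, 7, 8, 10, 13, 14}.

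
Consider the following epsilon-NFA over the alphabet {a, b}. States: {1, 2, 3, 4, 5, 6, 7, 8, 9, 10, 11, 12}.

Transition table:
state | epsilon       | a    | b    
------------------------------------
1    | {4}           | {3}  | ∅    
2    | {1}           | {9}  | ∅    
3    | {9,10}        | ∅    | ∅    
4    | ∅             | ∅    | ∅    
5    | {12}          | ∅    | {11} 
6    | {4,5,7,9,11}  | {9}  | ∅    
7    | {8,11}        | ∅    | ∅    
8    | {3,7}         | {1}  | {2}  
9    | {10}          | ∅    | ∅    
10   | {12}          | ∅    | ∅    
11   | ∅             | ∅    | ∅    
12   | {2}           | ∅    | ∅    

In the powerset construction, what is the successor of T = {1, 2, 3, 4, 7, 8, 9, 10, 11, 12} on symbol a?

1 on a → {3}.
2 on a → {9}.
8 on a → {1}.
No a-transition from 3, 4, 7, 9, 10, 11, 12.
Union after reading a: {1, 3, 9}.
Now take the epsilon-closure:
From 1 via epsilon: add 4.
From 3 via epsilon: add 10.
From 10 via epsilon: add 12.
From 12 via epsilon: add 2.
No new states can be added; the closed set is {1, 2, 3, 4, 9, 10, 12}.

{1, 2, 3, 4, 9, 10, 12}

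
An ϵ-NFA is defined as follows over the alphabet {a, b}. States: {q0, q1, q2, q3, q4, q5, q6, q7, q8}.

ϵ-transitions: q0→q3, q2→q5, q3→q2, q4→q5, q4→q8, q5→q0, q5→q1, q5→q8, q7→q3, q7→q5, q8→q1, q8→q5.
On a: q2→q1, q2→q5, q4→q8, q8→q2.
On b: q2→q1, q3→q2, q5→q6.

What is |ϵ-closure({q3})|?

6

Start with {q3}.
From q3 via ϵ: add q2.
From q2 via ϵ: add q5.
From q5 via ϵ: add q0, q1, q8.
ϵ-closure = {q0, q1, q2, q3, q5, q8}, which has 6 states.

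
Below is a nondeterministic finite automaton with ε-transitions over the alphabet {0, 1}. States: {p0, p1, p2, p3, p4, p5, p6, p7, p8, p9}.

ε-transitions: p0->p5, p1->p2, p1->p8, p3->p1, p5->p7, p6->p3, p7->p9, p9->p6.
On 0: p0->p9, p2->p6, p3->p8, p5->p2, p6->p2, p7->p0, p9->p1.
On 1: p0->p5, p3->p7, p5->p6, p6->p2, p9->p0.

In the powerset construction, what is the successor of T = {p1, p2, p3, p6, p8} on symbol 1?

p3 on 1 → {p7}.
p6 on 1 → {p2}.
No 1-transition from p1, p2, p8.
Union after reading 1: {p2, p7}.
Now take the ε-closure:
From p7 via ε: add p9.
From p9 via ε: add p6.
From p6 via ε: add p3.
From p3 via ε: add p1.
From p1 via ε: add p8.
No new states can be added; the closed set is {p1, p2, p3, p6, p7, p8, p9}.

{p1, p2, p3, p6, p7, p8, p9}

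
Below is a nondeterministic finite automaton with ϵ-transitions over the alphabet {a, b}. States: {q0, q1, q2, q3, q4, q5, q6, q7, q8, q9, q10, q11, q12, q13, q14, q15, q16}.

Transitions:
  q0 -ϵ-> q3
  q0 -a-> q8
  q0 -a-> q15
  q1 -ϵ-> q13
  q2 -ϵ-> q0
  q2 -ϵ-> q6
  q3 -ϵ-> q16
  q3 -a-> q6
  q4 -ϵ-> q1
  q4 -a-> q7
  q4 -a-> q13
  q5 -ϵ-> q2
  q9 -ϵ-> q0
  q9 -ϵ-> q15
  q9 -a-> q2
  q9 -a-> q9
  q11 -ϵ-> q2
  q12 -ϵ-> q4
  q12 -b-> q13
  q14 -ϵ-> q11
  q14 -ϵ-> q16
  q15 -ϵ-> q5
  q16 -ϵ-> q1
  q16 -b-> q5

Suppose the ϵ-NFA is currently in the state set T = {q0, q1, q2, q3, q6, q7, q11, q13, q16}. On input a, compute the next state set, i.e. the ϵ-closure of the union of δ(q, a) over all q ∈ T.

{q0, q1, q2, q3, q5, q6, q8, q13, q15, q16}

q0 on a → {q8, q15}.
q3 on a → {q6}.
No a-transition from q1, q2, q6, q7, q11, q13, q16.
Union after reading a: {q6, q8, q15}.
Now take the ϵ-closure:
From q15 via ϵ: add q5.
From q5 via ϵ: add q2.
From q2 via ϵ: add q0.
From q0 via ϵ: add q3.
From q3 via ϵ: add q16.
From q16 via ϵ: add q1.
From q1 via ϵ: add q13.
No new states can be added; the closed set is {q0, q1, q2, q3, q5, q6, q8, q13, q15, q16}.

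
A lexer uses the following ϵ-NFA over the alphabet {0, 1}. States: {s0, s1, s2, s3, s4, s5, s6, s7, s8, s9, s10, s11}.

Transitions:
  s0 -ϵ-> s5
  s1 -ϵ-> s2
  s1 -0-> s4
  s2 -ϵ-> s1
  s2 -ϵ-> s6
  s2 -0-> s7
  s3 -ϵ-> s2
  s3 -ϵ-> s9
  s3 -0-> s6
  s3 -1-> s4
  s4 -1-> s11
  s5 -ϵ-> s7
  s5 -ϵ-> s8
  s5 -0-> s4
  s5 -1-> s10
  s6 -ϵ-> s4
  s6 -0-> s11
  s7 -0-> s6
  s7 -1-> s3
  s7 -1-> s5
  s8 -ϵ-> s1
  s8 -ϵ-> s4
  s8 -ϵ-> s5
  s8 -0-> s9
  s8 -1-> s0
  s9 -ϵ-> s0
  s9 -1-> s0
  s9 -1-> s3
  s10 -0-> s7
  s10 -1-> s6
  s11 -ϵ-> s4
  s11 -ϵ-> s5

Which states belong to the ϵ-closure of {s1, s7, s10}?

{s1, s2, s4, s6, s7, s10}

Start with {s1, s7, s10}.
From s1 via ϵ: add s2.
From s2 via ϵ: add s6.
From s6 via ϵ: add s4.
No new states can be added; the closed set is {s1, s2, s4, s6, s7, s10}.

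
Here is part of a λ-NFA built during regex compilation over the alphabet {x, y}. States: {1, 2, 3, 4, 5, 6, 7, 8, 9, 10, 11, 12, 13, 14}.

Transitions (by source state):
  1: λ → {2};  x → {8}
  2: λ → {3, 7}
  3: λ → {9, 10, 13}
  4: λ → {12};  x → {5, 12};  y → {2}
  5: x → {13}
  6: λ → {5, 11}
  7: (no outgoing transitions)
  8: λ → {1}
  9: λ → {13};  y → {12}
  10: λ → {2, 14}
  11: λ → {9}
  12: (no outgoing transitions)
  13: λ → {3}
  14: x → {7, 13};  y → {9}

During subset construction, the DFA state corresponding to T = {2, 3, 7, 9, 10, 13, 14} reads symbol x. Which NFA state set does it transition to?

{2, 3, 7, 9, 10, 13, 14}

14 on x → {7, 13}.
No x-transition from 2, 3, 7, 9, 10, 13.
Union after reading x: {7, 13}.
Now take the λ-closure:
From 13 via λ: add 3.
From 3 via λ: add 9, 10.
From 10 via λ: add 2, 14.
No new states can be added; the closed set is {2, 3, 7, 9, 10, 13, 14}.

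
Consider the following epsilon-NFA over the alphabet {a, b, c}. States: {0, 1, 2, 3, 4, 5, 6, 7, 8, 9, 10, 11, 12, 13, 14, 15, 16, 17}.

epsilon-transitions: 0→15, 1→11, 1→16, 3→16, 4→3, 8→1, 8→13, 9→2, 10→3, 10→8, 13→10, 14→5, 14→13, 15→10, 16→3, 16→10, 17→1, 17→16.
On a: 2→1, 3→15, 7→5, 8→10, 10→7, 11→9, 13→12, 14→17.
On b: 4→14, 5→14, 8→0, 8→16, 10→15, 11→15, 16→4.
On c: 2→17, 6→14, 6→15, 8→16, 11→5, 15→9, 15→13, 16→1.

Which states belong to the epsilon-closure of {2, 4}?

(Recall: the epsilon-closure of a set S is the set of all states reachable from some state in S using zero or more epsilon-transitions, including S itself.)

{1, 2, 3, 4, 8, 10, 11, 13, 16}

Start with {2, 4}.
From 4 via epsilon: add 3.
From 3 via epsilon: add 16.
From 16 via epsilon: add 10.
From 10 via epsilon: add 8.
From 8 via epsilon: add 1, 13.
From 1 via epsilon: add 11.
No new states can be added; the closed set is {1, 2, 3, 4, 8, 10, 11, 13, 16}.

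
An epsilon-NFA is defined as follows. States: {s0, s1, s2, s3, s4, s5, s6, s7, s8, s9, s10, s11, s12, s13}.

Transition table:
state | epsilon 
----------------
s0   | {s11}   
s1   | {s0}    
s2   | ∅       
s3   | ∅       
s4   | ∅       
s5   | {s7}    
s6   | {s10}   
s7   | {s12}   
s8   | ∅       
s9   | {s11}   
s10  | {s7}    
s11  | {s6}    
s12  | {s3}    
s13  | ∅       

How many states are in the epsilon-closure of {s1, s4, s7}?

Start with {s1, s4, s7}.
From s1 via epsilon: add s0.
From s7 via epsilon: add s12.
From s0 via epsilon: add s11.
From s12 via epsilon: add s3.
From s11 via epsilon: add s6.
From s6 via epsilon: add s10.
epsilon-closure = {s0, s1, s3, s4, s6, s7, s10, s11, s12}, which has 9 states.

9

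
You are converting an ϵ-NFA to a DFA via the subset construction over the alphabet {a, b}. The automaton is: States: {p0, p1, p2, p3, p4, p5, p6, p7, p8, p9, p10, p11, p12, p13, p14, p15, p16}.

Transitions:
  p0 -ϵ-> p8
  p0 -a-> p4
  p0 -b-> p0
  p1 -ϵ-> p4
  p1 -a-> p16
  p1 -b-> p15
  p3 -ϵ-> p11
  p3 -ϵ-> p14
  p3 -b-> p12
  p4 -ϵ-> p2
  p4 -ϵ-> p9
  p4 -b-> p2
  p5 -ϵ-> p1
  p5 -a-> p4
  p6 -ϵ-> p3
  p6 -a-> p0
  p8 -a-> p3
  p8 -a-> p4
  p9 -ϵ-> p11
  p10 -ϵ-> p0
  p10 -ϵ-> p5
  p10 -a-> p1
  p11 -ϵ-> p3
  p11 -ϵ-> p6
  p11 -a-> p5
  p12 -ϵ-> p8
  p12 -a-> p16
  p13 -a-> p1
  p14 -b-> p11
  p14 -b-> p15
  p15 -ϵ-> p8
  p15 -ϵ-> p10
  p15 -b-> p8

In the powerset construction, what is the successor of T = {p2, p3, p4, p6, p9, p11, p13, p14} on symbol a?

p6 on a → {p0}.
p11 on a → {p5}.
p13 on a → {p1}.
No a-transition from p2, p3, p4, p9, p14.
Union after reading a: {p0, p1, p5}.
Now take the ϵ-closure:
From p0 via ϵ: add p8.
From p1 via ϵ: add p4.
From p4 via ϵ: add p2, p9.
From p9 via ϵ: add p11.
From p11 via ϵ: add p3, p6.
From p3 via ϵ: add p14.
No new states can be added; the closed set is {p0, p1, p2, p3, p4, p5, p6, p8, p9, p11, p14}.

{p0, p1, p2, p3, p4, p5, p6, p8, p9, p11, p14}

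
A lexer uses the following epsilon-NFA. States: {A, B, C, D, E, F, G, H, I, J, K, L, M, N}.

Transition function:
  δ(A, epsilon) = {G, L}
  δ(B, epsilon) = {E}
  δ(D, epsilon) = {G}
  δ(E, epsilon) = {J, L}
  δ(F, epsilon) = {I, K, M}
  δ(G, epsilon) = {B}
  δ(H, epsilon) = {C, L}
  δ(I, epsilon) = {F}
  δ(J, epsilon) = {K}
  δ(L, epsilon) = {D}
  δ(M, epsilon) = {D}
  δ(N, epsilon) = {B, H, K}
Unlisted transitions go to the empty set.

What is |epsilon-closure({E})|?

Start with {E}.
From E via epsilon: add J, L.
From J via epsilon: add K.
From L via epsilon: add D.
From D via epsilon: add G.
From G via epsilon: add B.
epsilon-closure = {B, D, E, G, J, K, L}, which has 7 states.

7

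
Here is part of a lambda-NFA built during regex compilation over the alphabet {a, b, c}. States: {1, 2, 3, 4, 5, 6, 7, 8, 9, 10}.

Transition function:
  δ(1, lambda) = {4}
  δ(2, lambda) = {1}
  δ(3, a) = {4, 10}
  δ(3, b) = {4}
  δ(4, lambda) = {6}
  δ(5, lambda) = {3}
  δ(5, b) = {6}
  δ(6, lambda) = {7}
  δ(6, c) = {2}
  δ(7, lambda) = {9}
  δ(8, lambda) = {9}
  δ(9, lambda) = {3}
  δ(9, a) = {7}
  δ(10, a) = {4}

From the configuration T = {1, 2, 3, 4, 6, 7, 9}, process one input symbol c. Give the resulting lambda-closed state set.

{1, 2, 3, 4, 6, 7, 9}

6 on c → {2}.
No c-transition from 1, 2, 3, 4, 7, 9.
Union after reading c: {2}.
Now take the lambda-closure:
From 2 via lambda: add 1.
From 1 via lambda: add 4.
From 4 via lambda: add 6.
From 6 via lambda: add 7.
From 7 via lambda: add 9.
From 9 via lambda: add 3.
No new states can be added; the closed set is {1, 2, 3, 4, 6, 7, 9}.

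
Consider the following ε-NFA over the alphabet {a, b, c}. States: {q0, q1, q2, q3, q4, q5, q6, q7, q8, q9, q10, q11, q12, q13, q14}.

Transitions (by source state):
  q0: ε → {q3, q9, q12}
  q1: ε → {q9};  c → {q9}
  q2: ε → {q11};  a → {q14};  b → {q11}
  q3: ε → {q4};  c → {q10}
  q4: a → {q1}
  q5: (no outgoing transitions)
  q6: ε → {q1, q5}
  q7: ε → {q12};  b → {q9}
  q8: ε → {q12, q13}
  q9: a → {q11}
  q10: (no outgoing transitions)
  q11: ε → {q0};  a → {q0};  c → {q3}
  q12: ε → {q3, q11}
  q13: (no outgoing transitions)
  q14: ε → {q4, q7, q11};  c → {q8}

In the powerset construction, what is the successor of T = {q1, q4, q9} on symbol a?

{q0, q1, q3, q4, q9, q11, q12}

q4 on a → {q1}.
q9 on a → {q11}.
No a-transition from q1.
Union after reading a: {q1, q11}.
Now take the ε-closure:
From q1 via ε: add q9.
From q11 via ε: add q0.
From q0 via ε: add q3, q12.
From q3 via ε: add q4.
No new states can be added; the closed set is {q0, q1, q3, q4, q9, q11, q12}.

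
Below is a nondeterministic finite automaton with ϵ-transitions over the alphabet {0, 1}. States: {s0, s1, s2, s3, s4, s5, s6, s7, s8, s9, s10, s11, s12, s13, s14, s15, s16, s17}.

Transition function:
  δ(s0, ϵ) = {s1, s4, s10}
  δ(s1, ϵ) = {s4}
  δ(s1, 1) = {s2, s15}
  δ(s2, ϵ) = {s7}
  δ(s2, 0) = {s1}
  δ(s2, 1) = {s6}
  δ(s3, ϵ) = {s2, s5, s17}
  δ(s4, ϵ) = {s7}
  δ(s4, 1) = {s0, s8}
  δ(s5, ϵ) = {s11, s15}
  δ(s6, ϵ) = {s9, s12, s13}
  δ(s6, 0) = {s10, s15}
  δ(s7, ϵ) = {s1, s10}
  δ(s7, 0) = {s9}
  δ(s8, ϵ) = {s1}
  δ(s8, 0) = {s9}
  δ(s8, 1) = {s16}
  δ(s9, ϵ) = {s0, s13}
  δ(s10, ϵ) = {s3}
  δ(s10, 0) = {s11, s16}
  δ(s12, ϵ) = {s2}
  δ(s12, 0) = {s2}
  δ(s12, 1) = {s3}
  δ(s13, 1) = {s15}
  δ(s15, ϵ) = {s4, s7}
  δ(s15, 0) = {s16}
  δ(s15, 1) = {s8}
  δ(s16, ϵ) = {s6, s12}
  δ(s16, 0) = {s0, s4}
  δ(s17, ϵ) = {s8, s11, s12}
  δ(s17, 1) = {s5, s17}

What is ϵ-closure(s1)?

Start with {s1}.
From s1 via ϵ: add s4.
From s4 via ϵ: add s7.
From s7 via ϵ: add s10.
From s10 via ϵ: add s3.
From s3 via ϵ: add s2, s5, s17.
From s5 via ϵ: add s11, s15.
From s17 via ϵ: add s8, s12.
No new states can be added; the closed set is {s1, s2, s3, s4, s5, s7, s8, s10, s11, s12, s15, s17}.

{s1, s2, s3, s4, s5, s7, s8, s10, s11, s12, s15, s17}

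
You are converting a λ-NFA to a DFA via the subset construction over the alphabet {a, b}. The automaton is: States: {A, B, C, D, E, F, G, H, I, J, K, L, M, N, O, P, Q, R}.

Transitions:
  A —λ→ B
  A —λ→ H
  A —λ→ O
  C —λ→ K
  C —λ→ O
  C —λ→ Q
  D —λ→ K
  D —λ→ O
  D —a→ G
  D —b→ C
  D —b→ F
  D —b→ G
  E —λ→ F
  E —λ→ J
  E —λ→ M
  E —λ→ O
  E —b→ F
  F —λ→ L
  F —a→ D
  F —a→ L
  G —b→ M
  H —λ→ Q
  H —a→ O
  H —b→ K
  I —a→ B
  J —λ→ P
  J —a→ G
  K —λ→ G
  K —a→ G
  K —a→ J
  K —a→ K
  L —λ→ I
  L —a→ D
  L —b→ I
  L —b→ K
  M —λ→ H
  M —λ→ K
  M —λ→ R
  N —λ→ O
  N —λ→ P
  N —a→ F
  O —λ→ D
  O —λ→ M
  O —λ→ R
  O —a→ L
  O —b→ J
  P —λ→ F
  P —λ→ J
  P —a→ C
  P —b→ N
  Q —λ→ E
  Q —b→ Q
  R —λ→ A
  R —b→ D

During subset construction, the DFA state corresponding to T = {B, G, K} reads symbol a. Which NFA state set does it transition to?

K on a → {G, J, K}.
No a-transition from B, G.
Union after reading a: {G, J, K}.
Now take the λ-closure:
From J via λ: add P.
From P via λ: add F.
From F via λ: add L.
From L via λ: add I.
No new states can be added; the closed set is {F, G, I, J, K, L, P}.

{F, G, I, J, K, L, P}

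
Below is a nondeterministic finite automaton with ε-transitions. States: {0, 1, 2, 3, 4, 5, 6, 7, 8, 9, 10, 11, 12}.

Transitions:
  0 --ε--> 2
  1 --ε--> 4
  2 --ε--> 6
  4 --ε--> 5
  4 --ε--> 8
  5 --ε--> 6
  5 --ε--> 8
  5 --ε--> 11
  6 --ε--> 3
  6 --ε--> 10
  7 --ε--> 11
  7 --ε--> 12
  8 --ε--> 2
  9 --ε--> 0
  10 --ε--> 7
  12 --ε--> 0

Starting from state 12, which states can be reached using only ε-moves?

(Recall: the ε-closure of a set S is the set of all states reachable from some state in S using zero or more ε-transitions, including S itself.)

{0, 2, 3, 6, 7, 10, 11, 12}

Start with {12}.
From 12 via ε: add 0.
From 0 via ε: add 2.
From 2 via ε: add 6.
From 6 via ε: add 3, 10.
From 10 via ε: add 7.
From 7 via ε: add 11.
No new states can be added; the closed set is {0, 2, 3, 6, 7, 10, 11, 12}.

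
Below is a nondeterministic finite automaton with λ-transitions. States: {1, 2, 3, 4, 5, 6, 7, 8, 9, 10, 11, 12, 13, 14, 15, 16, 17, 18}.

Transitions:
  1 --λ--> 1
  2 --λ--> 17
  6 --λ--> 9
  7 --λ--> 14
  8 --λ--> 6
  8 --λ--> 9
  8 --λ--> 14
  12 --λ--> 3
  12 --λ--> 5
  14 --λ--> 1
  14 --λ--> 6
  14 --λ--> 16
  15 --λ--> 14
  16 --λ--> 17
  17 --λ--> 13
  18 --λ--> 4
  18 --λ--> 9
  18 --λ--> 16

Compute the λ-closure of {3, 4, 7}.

{1, 3, 4, 6, 7, 9, 13, 14, 16, 17}

Start with {3, 4, 7}.
From 7 via λ: add 14.
From 14 via λ: add 1, 6, 16.
From 6 via λ: add 9.
From 16 via λ: add 17.
From 17 via λ: add 13.
No new states can be added; the closed set is {1, 3, 4, 6, 7, 9, 13, 14, 16, 17}.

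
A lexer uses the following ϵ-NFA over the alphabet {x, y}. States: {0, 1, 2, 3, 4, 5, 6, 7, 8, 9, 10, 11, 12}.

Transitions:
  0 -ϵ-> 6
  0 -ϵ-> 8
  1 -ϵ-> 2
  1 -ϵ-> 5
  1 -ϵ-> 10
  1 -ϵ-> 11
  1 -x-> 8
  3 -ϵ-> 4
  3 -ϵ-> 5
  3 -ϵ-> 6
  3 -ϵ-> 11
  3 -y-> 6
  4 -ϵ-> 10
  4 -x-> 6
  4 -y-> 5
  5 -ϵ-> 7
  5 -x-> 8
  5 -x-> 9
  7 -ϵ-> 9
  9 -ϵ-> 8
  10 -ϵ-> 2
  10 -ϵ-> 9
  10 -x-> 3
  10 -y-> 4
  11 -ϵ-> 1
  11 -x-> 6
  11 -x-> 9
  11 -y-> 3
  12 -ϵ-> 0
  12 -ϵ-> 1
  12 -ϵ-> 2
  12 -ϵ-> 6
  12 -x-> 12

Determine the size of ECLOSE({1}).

8

Start with {1}.
From 1 via ϵ: add 2, 5, 10, 11.
From 5 via ϵ: add 7.
From 10 via ϵ: add 9.
From 9 via ϵ: add 8.
ϵ-closure = {1, 2, 5, 7, 8, 9, 10, 11}, which has 8 states.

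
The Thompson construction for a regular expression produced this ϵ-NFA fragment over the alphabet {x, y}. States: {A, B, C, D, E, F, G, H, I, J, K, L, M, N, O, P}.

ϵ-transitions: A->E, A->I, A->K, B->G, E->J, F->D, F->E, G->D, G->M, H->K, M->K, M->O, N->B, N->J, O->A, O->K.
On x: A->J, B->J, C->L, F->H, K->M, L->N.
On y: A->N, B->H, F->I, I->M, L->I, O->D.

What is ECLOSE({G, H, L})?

{A, D, E, G, H, I, J, K, L, M, O}

Start with {G, H, L}.
From G via ϵ: add D, M.
From H via ϵ: add K.
From M via ϵ: add O.
From O via ϵ: add A.
From A via ϵ: add E, I.
From E via ϵ: add J.
No new states can be added; the closed set is {A, D, E, G, H, I, J, K, L, M, O}.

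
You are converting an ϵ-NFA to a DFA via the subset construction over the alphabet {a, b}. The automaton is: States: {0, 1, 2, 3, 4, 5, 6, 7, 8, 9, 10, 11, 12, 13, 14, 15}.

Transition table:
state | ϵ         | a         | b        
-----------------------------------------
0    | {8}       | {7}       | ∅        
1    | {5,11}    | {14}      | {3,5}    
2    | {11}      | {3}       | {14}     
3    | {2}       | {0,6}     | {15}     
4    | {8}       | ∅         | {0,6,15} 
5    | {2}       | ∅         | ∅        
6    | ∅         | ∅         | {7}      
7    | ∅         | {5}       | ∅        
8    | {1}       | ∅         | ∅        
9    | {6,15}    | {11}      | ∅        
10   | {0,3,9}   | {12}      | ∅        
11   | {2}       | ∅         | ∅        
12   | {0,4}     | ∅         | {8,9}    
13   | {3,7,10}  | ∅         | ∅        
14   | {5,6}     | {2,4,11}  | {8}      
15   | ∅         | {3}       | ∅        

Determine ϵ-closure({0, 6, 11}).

{0, 1, 2, 5, 6, 8, 11}

Start with {0, 6, 11}.
From 0 via ϵ: add 8.
From 11 via ϵ: add 2.
From 8 via ϵ: add 1.
From 1 via ϵ: add 5.
No new states can be added; the closed set is {0, 1, 2, 5, 6, 8, 11}.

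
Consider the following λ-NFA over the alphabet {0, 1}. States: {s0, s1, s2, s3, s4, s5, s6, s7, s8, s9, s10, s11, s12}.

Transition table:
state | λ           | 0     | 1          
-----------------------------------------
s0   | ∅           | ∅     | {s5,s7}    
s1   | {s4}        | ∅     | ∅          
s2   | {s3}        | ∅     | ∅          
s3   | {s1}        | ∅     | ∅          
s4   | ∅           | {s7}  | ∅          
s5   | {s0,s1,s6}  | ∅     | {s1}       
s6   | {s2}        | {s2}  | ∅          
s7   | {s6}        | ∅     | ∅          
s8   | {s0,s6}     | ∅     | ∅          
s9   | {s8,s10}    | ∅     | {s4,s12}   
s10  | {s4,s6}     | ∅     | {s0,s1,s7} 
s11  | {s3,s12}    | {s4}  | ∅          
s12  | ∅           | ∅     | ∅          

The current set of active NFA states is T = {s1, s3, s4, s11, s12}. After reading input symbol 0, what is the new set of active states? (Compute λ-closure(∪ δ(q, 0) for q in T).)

s4 on 0 → {s7}.
s11 on 0 → {s4}.
No 0-transition from s1, s3, s12.
Union after reading 0: {s4, s7}.
Now take the λ-closure:
From s7 via λ: add s6.
From s6 via λ: add s2.
From s2 via λ: add s3.
From s3 via λ: add s1.
No new states can be added; the closed set is {s1, s2, s3, s4, s6, s7}.

{s1, s2, s3, s4, s6, s7}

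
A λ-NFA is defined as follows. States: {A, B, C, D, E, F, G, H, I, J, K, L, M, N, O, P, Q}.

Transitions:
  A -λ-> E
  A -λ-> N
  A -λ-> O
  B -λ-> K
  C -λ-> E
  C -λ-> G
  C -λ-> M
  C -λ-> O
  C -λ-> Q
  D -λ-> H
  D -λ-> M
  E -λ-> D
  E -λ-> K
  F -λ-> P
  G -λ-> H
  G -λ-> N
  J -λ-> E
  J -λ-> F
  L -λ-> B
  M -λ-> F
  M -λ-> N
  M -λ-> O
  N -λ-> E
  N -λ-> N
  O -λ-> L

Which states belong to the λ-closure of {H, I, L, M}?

{B, D, E, F, H, I, K, L, M, N, O, P}

Start with {H, I, L, M}.
From L via λ: add B.
From M via λ: add F, N, O.
From B via λ: add K.
From F via λ: add P.
From N via λ: add E.
From E via λ: add D.
No new states can be added; the closed set is {B, D, E, F, H, I, K, L, M, N, O, P}.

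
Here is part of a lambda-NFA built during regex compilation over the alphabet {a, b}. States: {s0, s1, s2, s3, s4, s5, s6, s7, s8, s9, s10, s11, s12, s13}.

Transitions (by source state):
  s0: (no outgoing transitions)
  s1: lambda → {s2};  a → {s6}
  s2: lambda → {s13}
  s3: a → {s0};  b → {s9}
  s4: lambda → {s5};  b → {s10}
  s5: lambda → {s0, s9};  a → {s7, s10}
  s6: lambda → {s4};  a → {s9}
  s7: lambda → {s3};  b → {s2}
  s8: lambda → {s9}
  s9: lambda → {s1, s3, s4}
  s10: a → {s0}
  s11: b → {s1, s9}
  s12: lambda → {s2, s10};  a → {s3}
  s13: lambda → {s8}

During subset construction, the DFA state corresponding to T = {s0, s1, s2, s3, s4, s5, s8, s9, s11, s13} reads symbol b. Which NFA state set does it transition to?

s3 on b → {s9}.
s4 on b → {s10}.
s11 on b → {s1, s9}.
No b-transition from s0, s1, s2, s5, s8, s9, s13.
Union after reading b: {s1, s9, s10}.
Now take the lambda-closure:
From s1 via lambda: add s2.
From s9 via lambda: add s3, s4.
From s2 via lambda: add s13.
From s4 via lambda: add s5.
From s5 via lambda: add s0.
From s13 via lambda: add s8.
No new states can be added; the closed set is {s0, s1, s2, s3, s4, s5, s8, s9, s10, s13}.

{s0, s1, s2, s3, s4, s5, s8, s9, s10, s13}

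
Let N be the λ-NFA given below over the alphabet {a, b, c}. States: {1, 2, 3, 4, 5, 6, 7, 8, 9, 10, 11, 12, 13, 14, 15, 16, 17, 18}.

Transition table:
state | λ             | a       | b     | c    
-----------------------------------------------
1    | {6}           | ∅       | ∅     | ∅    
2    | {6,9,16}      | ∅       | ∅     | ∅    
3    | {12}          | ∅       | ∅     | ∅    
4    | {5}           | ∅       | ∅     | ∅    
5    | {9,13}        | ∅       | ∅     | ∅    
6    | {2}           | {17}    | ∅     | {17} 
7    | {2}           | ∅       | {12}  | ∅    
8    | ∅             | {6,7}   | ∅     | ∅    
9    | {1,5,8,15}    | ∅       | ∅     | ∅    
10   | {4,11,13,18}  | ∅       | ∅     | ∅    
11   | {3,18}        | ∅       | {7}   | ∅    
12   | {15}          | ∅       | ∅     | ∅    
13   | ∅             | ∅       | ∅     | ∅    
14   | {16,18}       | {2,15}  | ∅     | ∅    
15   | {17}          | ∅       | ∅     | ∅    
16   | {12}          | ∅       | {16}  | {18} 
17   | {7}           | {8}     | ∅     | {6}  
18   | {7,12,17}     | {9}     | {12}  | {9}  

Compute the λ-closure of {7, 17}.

{1, 2, 5, 6, 7, 8, 9, 12, 13, 15, 16, 17}

Start with {7, 17}.
From 7 via λ: add 2.
From 2 via λ: add 6, 9, 16.
From 9 via λ: add 1, 5, 8, 15.
From 16 via λ: add 12.
From 5 via λ: add 13.
No new states can be added; the closed set is {1, 2, 5, 6, 7, 8, 9, 12, 13, 15, 16, 17}.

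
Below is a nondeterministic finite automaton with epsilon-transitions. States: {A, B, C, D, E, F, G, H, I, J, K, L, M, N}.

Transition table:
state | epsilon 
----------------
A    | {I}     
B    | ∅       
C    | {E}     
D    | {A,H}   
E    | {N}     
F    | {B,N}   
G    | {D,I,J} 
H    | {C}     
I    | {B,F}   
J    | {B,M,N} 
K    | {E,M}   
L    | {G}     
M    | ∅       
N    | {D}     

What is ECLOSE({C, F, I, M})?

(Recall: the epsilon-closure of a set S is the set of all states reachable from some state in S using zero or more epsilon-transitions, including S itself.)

{A, B, C, D, E, F, H, I, M, N}

Start with {C, F, I, M}.
From C via epsilon: add E.
From F via epsilon: add B, N.
From N via epsilon: add D.
From D via epsilon: add A, H.
No new states can be added; the closed set is {A, B, C, D, E, F, H, I, M, N}.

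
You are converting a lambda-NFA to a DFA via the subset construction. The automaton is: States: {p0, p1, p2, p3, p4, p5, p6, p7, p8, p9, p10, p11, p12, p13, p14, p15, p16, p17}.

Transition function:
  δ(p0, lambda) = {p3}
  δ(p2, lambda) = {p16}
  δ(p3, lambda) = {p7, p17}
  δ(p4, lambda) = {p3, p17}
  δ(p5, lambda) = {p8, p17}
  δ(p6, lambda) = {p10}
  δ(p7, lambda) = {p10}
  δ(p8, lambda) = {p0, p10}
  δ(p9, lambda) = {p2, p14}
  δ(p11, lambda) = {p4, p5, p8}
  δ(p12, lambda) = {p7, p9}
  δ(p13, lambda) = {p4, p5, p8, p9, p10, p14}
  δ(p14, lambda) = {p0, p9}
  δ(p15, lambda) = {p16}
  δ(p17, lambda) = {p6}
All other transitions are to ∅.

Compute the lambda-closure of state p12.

Start with {p12}.
From p12 via lambda: add p7, p9.
From p7 via lambda: add p10.
From p9 via lambda: add p2, p14.
From p2 via lambda: add p16.
From p14 via lambda: add p0.
From p0 via lambda: add p3.
From p3 via lambda: add p17.
From p17 via lambda: add p6.
No new states can be added; the closed set is {p0, p2, p3, p6, p7, p9, p10, p12, p14, p16, p17}.

{p0, p2, p3, p6, p7, p9, p10, p12, p14, p16, p17}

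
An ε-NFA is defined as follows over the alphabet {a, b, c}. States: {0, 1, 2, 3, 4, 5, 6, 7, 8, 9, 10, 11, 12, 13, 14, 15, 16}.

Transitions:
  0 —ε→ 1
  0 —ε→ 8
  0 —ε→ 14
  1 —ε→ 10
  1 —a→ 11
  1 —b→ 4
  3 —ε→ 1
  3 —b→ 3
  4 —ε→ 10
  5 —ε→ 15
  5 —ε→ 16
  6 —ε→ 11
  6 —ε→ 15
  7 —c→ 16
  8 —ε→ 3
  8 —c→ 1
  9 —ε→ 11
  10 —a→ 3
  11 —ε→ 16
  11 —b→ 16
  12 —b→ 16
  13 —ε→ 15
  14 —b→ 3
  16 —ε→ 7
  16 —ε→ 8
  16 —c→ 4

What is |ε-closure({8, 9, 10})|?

8

Start with {8, 9, 10}.
From 8 via ε: add 3.
From 9 via ε: add 11.
From 3 via ε: add 1.
From 11 via ε: add 16.
From 16 via ε: add 7.
ε-closure = {1, 3, 7, 8, 9, 10, 11, 16}, which has 8 states.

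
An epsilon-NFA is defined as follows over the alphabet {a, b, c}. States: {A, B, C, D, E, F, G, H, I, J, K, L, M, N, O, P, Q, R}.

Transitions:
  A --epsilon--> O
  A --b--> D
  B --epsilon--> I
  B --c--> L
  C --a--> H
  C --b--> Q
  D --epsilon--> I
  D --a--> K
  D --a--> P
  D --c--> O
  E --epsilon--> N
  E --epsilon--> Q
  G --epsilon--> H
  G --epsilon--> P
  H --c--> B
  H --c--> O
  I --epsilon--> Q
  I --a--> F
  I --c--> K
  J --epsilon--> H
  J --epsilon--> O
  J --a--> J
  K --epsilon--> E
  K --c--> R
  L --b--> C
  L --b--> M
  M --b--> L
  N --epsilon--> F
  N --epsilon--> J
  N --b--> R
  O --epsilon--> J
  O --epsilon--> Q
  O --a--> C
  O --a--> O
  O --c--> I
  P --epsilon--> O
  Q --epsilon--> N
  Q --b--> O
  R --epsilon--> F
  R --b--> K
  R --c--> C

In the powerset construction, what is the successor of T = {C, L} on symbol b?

C on b → {Q}.
L on b → {C, M}.
Union after reading b: {C, M, Q}.
Now take the epsilon-closure:
From Q via epsilon: add N.
From N via epsilon: add F, J.
From J via epsilon: add H, O.
No new states can be added; the closed set is {C, F, H, J, M, N, O, Q}.

{C, F, H, J, M, N, O, Q}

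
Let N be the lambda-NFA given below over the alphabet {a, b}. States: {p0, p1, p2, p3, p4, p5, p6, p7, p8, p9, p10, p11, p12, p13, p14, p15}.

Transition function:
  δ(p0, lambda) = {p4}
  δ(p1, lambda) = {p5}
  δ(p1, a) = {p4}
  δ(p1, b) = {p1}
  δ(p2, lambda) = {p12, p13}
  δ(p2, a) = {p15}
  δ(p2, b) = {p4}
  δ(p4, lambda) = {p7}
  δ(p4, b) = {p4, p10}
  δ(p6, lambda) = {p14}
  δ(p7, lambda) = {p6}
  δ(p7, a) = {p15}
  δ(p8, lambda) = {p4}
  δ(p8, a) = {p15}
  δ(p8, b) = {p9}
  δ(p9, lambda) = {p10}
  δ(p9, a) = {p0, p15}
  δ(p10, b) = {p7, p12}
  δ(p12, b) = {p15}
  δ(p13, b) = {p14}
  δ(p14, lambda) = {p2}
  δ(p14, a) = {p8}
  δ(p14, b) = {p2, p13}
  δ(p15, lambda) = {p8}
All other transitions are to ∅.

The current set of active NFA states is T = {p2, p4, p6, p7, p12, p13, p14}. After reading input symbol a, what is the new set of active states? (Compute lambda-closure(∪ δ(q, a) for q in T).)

{p2, p4, p6, p7, p8, p12, p13, p14, p15}

p2 on a → {p15}.
p7 on a → {p15}.
p14 on a → {p8}.
No a-transition from p4, p6, p12, p13.
Union after reading a: {p8, p15}.
Now take the lambda-closure:
From p8 via lambda: add p4.
From p4 via lambda: add p7.
From p7 via lambda: add p6.
From p6 via lambda: add p14.
From p14 via lambda: add p2.
From p2 via lambda: add p12, p13.
No new states can be added; the closed set is {p2, p4, p6, p7, p8, p12, p13, p14, p15}.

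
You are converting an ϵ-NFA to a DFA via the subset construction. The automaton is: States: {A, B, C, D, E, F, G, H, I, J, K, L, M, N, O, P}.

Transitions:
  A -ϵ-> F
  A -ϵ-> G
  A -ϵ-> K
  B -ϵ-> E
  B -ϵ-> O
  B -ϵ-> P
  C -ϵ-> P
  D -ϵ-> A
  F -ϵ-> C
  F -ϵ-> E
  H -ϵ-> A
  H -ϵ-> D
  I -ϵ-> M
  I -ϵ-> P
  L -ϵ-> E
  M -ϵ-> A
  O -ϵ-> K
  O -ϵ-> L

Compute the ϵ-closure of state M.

Start with {M}.
From M via ϵ: add A.
From A via ϵ: add F, G, K.
From F via ϵ: add C, E.
From C via ϵ: add P.
No new states can be added; the closed set is {A, C, E, F, G, K, M, P}.

{A, C, E, F, G, K, M, P}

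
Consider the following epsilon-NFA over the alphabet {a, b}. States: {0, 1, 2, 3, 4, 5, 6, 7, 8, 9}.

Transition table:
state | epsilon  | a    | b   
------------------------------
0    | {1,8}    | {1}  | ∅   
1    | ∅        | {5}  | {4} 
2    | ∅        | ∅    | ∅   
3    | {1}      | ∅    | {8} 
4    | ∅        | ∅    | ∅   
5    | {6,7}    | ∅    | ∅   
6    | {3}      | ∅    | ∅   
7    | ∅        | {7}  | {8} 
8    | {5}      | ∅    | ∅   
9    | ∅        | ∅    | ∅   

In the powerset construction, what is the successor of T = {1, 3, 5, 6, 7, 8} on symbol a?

{1, 3, 5, 6, 7}

1 on a → {5}.
7 on a → {7}.
No a-transition from 3, 5, 6, 8.
Union after reading a: {5, 7}.
Now take the epsilon-closure:
From 5 via epsilon: add 6.
From 6 via epsilon: add 3.
From 3 via epsilon: add 1.
No new states can be added; the closed set is {1, 3, 5, 6, 7}.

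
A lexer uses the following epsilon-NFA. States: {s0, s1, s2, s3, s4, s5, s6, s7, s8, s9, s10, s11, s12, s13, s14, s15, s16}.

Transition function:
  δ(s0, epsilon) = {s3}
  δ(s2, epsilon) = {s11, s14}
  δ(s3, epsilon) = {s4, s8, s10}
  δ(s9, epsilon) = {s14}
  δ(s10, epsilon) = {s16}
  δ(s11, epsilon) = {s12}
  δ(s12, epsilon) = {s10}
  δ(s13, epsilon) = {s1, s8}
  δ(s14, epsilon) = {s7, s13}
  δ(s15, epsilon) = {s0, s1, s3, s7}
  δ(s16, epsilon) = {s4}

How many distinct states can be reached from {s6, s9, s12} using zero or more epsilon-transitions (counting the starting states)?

Start with {s6, s9, s12}.
From s9 via epsilon: add s14.
From s12 via epsilon: add s10.
From s10 via epsilon: add s16.
From s14 via epsilon: add s7, s13.
From s13 via epsilon: add s1, s8.
From s16 via epsilon: add s4.
epsilon-closure = {s1, s4, s6, s7, s8, s9, s10, s12, s13, s14, s16}, which has 11 states.

11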